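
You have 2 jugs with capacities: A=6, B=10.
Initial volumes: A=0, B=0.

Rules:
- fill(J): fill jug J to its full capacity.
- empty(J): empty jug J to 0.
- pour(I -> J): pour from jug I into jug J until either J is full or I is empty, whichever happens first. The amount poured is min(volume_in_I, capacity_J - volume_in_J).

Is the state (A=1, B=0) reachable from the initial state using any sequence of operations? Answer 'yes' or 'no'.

Answer: no

Derivation:
BFS explored all 16 reachable states.
Reachable set includes: (0,0), (0,2), (0,4), (0,6), (0,8), (0,10), (2,0), (2,10), (4,0), (4,10), (6,0), (6,2) ...
Target (A=1, B=0) not in reachable set → no.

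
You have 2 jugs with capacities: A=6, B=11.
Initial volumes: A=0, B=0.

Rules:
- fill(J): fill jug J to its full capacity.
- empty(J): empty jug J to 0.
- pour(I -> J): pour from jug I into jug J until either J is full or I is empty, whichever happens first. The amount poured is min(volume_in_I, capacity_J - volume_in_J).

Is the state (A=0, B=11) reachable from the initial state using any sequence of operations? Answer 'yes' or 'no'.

BFS from (A=0, B=0):
  1. fill(B) -> (A=0 B=11)
Target reached → yes.

Answer: yes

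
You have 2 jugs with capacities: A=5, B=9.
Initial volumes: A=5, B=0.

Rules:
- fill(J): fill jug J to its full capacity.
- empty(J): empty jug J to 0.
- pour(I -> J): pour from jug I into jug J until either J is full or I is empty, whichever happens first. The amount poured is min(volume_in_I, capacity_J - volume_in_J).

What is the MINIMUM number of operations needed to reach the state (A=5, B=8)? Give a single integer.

Answer: 7

Derivation:
BFS from (A=5, B=0). One shortest path:
  1. empty(A) -> (A=0 B=0)
  2. fill(B) -> (A=0 B=9)
  3. pour(B -> A) -> (A=5 B=4)
  4. empty(A) -> (A=0 B=4)
  5. pour(B -> A) -> (A=4 B=0)
  6. fill(B) -> (A=4 B=9)
  7. pour(B -> A) -> (A=5 B=8)
Reached target in 7 moves.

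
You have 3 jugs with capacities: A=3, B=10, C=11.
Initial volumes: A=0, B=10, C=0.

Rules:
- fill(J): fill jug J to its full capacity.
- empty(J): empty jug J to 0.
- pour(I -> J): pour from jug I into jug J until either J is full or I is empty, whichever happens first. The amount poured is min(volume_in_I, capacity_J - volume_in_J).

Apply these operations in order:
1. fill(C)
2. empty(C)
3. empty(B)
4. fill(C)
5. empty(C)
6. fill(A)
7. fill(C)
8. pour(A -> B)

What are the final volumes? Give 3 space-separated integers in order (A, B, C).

Step 1: fill(C) -> (A=0 B=10 C=11)
Step 2: empty(C) -> (A=0 B=10 C=0)
Step 3: empty(B) -> (A=0 B=0 C=0)
Step 4: fill(C) -> (A=0 B=0 C=11)
Step 5: empty(C) -> (A=0 B=0 C=0)
Step 6: fill(A) -> (A=3 B=0 C=0)
Step 7: fill(C) -> (A=3 B=0 C=11)
Step 8: pour(A -> B) -> (A=0 B=3 C=11)

Answer: 0 3 11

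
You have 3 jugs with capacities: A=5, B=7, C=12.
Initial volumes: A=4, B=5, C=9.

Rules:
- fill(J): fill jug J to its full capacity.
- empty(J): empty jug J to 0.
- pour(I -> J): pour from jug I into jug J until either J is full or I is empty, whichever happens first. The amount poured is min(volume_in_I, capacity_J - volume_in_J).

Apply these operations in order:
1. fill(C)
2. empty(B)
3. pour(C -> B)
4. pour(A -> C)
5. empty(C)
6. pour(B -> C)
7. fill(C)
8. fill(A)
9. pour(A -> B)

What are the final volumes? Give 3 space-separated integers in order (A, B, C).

Answer: 0 5 12

Derivation:
Step 1: fill(C) -> (A=4 B=5 C=12)
Step 2: empty(B) -> (A=4 B=0 C=12)
Step 3: pour(C -> B) -> (A=4 B=7 C=5)
Step 4: pour(A -> C) -> (A=0 B=7 C=9)
Step 5: empty(C) -> (A=0 B=7 C=0)
Step 6: pour(B -> C) -> (A=0 B=0 C=7)
Step 7: fill(C) -> (A=0 B=0 C=12)
Step 8: fill(A) -> (A=5 B=0 C=12)
Step 9: pour(A -> B) -> (A=0 B=5 C=12)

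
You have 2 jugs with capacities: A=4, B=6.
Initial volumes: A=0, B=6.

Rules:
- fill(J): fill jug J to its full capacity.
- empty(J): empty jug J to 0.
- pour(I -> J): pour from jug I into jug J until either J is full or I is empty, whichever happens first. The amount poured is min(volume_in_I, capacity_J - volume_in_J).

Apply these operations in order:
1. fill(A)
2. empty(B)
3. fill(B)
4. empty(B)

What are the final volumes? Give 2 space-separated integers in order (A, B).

Step 1: fill(A) -> (A=4 B=6)
Step 2: empty(B) -> (A=4 B=0)
Step 3: fill(B) -> (A=4 B=6)
Step 4: empty(B) -> (A=4 B=0)

Answer: 4 0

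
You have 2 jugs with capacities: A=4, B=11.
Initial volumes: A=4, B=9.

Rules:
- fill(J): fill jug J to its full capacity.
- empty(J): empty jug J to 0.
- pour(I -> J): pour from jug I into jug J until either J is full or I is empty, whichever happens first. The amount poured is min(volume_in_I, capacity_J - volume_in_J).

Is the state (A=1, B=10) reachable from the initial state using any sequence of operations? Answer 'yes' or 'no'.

BFS explored all 30 reachable states.
Reachable set includes: (0,0), (0,1), (0,2), (0,3), (0,4), (0,5), (0,6), (0,7), (0,8), (0,9), (0,10), (0,11) ...
Target (A=1, B=10) not in reachable set → no.

Answer: no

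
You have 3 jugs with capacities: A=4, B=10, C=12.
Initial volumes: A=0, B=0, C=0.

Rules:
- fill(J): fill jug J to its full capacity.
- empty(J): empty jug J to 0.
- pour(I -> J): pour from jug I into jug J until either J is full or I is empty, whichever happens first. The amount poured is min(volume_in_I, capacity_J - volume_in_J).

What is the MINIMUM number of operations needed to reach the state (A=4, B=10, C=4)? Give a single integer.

BFS from (A=0, B=0, C=0). One shortest path:
  1. fill(A) -> (A=4 B=0 C=0)
  2. fill(B) -> (A=4 B=10 C=0)
  3. pour(A -> C) -> (A=0 B=10 C=4)
  4. fill(A) -> (A=4 B=10 C=4)
Reached target in 4 moves.

Answer: 4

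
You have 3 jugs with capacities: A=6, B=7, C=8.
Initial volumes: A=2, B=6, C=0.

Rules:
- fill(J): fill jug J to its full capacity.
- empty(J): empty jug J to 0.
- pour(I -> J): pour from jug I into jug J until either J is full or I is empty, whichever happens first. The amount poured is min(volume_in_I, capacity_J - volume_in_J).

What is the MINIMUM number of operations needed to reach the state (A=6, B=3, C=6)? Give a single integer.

BFS from (A=2, B=6, C=0). One shortest path:
  1. pour(B -> C) -> (A=2 B=0 C=6)
  2. fill(B) -> (A=2 B=7 C=6)
  3. pour(B -> A) -> (A=6 B=3 C=6)
Reached target in 3 moves.

Answer: 3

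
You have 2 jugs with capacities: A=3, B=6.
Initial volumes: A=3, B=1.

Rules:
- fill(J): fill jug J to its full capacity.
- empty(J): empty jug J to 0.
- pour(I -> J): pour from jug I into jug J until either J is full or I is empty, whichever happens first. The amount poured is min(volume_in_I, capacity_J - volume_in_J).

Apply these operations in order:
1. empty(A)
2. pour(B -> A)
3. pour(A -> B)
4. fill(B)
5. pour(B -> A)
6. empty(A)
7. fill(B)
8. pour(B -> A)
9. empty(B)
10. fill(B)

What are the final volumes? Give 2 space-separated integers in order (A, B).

Step 1: empty(A) -> (A=0 B=1)
Step 2: pour(B -> A) -> (A=1 B=0)
Step 3: pour(A -> B) -> (A=0 B=1)
Step 4: fill(B) -> (A=0 B=6)
Step 5: pour(B -> A) -> (A=3 B=3)
Step 6: empty(A) -> (A=0 B=3)
Step 7: fill(B) -> (A=0 B=6)
Step 8: pour(B -> A) -> (A=3 B=3)
Step 9: empty(B) -> (A=3 B=0)
Step 10: fill(B) -> (A=3 B=6)

Answer: 3 6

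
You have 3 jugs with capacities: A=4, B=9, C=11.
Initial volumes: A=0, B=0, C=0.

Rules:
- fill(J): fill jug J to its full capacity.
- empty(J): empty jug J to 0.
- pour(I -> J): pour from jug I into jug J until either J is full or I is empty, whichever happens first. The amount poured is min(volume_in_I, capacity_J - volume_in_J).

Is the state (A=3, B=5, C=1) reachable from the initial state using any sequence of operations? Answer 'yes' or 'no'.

BFS explored all 360 reachable states.
Reachable set includes: (0,0,0), (0,0,1), (0,0,2), (0,0,3), (0,0,4), (0,0,5), (0,0,6), (0,0,7), (0,0,8), (0,0,9), (0,0,10), (0,0,11) ...
Target (A=3, B=5, C=1) not in reachable set → no.

Answer: no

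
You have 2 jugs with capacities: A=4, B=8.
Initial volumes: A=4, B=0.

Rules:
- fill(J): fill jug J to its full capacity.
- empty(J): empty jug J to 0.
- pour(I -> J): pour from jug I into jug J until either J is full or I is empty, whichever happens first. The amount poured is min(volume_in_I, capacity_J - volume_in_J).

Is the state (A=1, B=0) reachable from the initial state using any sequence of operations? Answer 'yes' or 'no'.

Answer: no

Derivation:
BFS explored all 6 reachable states.
Reachable set includes: (0,0), (0,4), (0,8), (4,0), (4,4), (4,8)
Target (A=1, B=0) not in reachable set → no.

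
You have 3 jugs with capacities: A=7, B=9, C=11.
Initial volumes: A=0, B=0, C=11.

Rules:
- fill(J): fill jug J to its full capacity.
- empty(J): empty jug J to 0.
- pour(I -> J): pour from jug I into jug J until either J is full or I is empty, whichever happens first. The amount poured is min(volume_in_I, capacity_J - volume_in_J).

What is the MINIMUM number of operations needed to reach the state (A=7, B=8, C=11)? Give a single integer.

BFS from (A=0, B=0, C=11). One shortest path:
  1. pour(C -> A) -> (A=7 B=0 C=4)
  2. empty(A) -> (A=0 B=0 C=4)
  3. pour(C -> A) -> (A=4 B=0 C=0)
  4. fill(C) -> (A=4 B=0 C=11)
  5. pour(C -> A) -> (A=7 B=0 C=8)
  6. pour(C -> B) -> (A=7 B=8 C=0)
  7. fill(C) -> (A=7 B=8 C=11)
Reached target in 7 moves.

Answer: 7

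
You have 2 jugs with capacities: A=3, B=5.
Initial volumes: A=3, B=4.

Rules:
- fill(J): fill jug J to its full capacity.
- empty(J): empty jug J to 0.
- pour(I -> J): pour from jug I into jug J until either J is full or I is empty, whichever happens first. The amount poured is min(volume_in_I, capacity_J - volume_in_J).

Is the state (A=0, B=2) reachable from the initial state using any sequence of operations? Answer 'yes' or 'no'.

BFS from (A=3, B=4):
  1. pour(A -> B) -> (A=2 B=5)
  2. empty(B) -> (A=2 B=0)
  3. pour(A -> B) -> (A=0 B=2)
Target reached → yes.

Answer: yes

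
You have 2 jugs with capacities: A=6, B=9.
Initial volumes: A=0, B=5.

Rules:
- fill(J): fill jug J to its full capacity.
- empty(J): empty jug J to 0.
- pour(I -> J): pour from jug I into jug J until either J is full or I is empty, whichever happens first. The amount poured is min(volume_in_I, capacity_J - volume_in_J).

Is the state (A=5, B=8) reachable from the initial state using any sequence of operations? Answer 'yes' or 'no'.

Answer: no

Derivation:
BFS explored all 20 reachable states.
Reachable set includes: (0,0), (0,2), (0,3), (0,5), (0,6), (0,8), (0,9), (2,0), (2,9), (3,0), (3,9), (5,0) ...
Target (A=5, B=8) not in reachable set → no.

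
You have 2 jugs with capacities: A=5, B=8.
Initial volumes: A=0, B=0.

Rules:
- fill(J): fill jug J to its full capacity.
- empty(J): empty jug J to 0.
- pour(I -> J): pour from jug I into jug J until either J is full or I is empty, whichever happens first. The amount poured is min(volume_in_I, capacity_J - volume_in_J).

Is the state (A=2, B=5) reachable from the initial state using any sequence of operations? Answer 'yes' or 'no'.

BFS explored all 26 reachable states.
Reachable set includes: (0,0), (0,1), (0,2), (0,3), (0,4), (0,5), (0,6), (0,7), (0,8), (1,0), (1,8), (2,0) ...
Target (A=2, B=5) not in reachable set → no.

Answer: no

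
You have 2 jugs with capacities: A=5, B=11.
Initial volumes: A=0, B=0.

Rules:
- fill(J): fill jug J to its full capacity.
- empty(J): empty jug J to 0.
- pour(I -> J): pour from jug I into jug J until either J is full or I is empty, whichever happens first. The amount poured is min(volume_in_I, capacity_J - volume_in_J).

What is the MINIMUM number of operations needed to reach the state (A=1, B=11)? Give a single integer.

BFS from (A=0, B=0). One shortest path:
  1. fill(B) -> (A=0 B=11)
  2. pour(B -> A) -> (A=5 B=6)
  3. empty(A) -> (A=0 B=6)
  4. pour(B -> A) -> (A=5 B=1)
  5. empty(A) -> (A=0 B=1)
  6. pour(B -> A) -> (A=1 B=0)
  7. fill(B) -> (A=1 B=11)
Reached target in 7 moves.

Answer: 7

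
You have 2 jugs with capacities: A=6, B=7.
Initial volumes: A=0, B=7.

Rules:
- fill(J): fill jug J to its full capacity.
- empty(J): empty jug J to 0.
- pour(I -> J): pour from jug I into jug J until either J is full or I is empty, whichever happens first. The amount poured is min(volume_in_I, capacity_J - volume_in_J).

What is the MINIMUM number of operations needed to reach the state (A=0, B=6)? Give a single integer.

Answer: 3

Derivation:
BFS from (A=0, B=7). One shortest path:
  1. fill(A) -> (A=6 B=7)
  2. empty(B) -> (A=6 B=0)
  3. pour(A -> B) -> (A=0 B=6)
Reached target in 3 moves.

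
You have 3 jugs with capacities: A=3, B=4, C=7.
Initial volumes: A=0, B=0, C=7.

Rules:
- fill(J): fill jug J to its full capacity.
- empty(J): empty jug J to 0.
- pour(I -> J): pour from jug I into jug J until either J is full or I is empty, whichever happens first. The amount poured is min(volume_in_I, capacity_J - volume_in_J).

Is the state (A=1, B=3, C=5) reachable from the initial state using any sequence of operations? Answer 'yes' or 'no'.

Answer: no

Derivation:
BFS explored all 124 reachable states.
Reachable set includes: (0,0,0), (0,0,1), (0,0,2), (0,0,3), (0,0,4), (0,0,5), (0,0,6), (0,0,7), (0,1,0), (0,1,1), (0,1,2), (0,1,3) ...
Target (A=1, B=3, C=5) not in reachable set → no.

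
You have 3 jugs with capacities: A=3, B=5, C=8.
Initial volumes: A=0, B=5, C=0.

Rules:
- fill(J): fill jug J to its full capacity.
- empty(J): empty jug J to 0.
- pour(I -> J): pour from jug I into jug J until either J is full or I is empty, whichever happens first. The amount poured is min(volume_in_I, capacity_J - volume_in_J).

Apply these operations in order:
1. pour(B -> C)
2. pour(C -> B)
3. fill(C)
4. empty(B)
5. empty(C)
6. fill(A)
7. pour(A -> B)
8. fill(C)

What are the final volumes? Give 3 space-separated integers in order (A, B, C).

Answer: 0 3 8

Derivation:
Step 1: pour(B -> C) -> (A=0 B=0 C=5)
Step 2: pour(C -> B) -> (A=0 B=5 C=0)
Step 3: fill(C) -> (A=0 B=5 C=8)
Step 4: empty(B) -> (A=0 B=0 C=8)
Step 5: empty(C) -> (A=0 B=0 C=0)
Step 6: fill(A) -> (A=3 B=0 C=0)
Step 7: pour(A -> B) -> (A=0 B=3 C=0)
Step 8: fill(C) -> (A=0 B=3 C=8)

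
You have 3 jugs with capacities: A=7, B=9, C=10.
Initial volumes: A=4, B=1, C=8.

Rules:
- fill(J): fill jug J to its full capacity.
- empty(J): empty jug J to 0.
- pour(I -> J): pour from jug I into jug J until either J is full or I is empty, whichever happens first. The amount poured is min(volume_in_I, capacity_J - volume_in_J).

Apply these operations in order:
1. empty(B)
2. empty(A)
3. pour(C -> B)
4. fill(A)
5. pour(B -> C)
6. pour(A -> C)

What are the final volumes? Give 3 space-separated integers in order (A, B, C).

Answer: 5 0 10

Derivation:
Step 1: empty(B) -> (A=4 B=0 C=8)
Step 2: empty(A) -> (A=0 B=0 C=8)
Step 3: pour(C -> B) -> (A=0 B=8 C=0)
Step 4: fill(A) -> (A=7 B=8 C=0)
Step 5: pour(B -> C) -> (A=7 B=0 C=8)
Step 6: pour(A -> C) -> (A=5 B=0 C=10)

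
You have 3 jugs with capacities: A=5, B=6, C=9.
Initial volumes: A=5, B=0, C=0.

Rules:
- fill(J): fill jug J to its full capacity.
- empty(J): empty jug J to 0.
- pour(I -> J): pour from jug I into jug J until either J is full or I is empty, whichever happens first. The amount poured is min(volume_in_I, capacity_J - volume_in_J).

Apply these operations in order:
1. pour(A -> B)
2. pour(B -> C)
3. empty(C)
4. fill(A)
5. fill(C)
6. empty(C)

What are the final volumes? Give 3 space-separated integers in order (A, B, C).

Step 1: pour(A -> B) -> (A=0 B=5 C=0)
Step 2: pour(B -> C) -> (A=0 B=0 C=5)
Step 3: empty(C) -> (A=0 B=0 C=0)
Step 4: fill(A) -> (A=5 B=0 C=0)
Step 5: fill(C) -> (A=5 B=0 C=9)
Step 6: empty(C) -> (A=5 B=0 C=0)

Answer: 5 0 0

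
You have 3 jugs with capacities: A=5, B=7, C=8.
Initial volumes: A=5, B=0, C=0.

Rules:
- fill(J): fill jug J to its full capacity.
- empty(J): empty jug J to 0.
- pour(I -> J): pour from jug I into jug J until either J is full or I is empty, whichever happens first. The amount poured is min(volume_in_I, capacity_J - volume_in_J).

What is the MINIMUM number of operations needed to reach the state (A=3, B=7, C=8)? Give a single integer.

BFS from (A=5, B=0, C=0). One shortest path:
  1. fill(C) -> (A=5 B=0 C=8)
  2. pour(A -> B) -> (A=0 B=5 C=8)
  3. fill(A) -> (A=5 B=5 C=8)
  4. pour(A -> B) -> (A=3 B=7 C=8)
Reached target in 4 moves.

Answer: 4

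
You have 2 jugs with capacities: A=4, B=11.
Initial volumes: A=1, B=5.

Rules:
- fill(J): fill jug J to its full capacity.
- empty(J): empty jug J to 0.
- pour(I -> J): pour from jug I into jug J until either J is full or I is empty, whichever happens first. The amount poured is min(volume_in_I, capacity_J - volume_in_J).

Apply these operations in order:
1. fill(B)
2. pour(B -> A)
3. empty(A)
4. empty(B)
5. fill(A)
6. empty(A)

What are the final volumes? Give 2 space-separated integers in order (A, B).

Answer: 0 0

Derivation:
Step 1: fill(B) -> (A=1 B=11)
Step 2: pour(B -> A) -> (A=4 B=8)
Step 3: empty(A) -> (A=0 B=8)
Step 4: empty(B) -> (A=0 B=0)
Step 5: fill(A) -> (A=4 B=0)
Step 6: empty(A) -> (A=0 B=0)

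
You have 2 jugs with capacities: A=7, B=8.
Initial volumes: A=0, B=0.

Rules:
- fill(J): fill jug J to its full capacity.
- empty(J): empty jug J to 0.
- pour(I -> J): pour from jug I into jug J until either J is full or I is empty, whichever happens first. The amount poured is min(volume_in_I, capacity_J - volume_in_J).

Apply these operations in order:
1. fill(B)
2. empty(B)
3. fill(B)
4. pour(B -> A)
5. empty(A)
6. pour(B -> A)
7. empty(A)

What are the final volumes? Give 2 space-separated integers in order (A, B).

Answer: 0 0

Derivation:
Step 1: fill(B) -> (A=0 B=8)
Step 2: empty(B) -> (A=0 B=0)
Step 3: fill(B) -> (A=0 B=8)
Step 4: pour(B -> A) -> (A=7 B=1)
Step 5: empty(A) -> (A=0 B=1)
Step 6: pour(B -> A) -> (A=1 B=0)
Step 7: empty(A) -> (A=0 B=0)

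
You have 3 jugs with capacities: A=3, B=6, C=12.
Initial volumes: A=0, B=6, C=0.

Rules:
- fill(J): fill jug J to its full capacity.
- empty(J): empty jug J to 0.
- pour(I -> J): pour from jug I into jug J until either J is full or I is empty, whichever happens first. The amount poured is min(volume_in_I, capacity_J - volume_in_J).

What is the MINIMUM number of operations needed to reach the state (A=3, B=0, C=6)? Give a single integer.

Answer: 2

Derivation:
BFS from (A=0, B=6, C=0). One shortest path:
  1. fill(A) -> (A=3 B=6 C=0)
  2. pour(B -> C) -> (A=3 B=0 C=6)
Reached target in 2 moves.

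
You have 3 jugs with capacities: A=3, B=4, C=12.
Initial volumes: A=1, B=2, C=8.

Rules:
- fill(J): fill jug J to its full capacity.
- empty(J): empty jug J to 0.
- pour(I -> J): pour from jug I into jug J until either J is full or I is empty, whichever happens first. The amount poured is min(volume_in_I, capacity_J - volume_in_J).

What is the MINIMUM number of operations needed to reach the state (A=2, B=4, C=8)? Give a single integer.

Answer: 3

Derivation:
BFS from (A=1, B=2, C=8). One shortest path:
  1. empty(A) -> (A=0 B=2 C=8)
  2. pour(B -> A) -> (A=2 B=0 C=8)
  3. fill(B) -> (A=2 B=4 C=8)
Reached target in 3 moves.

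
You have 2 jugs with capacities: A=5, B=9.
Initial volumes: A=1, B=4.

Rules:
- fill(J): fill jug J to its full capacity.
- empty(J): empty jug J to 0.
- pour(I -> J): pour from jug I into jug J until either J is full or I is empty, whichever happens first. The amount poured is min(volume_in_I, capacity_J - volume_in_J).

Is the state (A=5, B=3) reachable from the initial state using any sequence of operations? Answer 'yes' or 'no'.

BFS from (A=1, B=4):
  1. empty(A) -> (A=0 B=4)
  2. pour(B -> A) -> (A=4 B=0)
  3. fill(B) -> (A=4 B=9)
  4. pour(B -> A) -> (A=5 B=8)
  5. empty(A) -> (A=0 B=8)
  6. pour(B -> A) -> (A=5 B=3)
Target reached → yes.

Answer: yes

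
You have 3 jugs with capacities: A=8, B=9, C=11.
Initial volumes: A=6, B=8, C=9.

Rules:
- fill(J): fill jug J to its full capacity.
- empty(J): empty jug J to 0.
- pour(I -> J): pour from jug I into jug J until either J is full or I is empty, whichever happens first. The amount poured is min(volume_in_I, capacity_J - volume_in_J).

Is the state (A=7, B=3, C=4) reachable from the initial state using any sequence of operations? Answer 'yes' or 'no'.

BFS explored all 521 reachable states.
Reachable set includes: (0,0,0), (0,0,1), (0,0,2), (0,0,3), (0,0,4), (0,0,5), (0,0,6), (0,0,7), (0,0,8), (0,0,9), (0,0,10), (0,0,11) ...
Target (A=7, B=3, C=4) not in reachable set → no.

Answer: no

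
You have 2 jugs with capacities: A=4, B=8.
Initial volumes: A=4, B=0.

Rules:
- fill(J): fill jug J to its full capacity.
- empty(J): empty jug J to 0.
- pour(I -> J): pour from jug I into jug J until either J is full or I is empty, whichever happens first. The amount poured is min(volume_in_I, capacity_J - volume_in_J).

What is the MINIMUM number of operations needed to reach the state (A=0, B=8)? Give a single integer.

BFS from (A=4, B=0). One shortest path:
  1. empty(A) -> (A=0 B=0)
  2. fill(B) -> (A=0 B=8)
Reached target in 2 moves.

Answer: 2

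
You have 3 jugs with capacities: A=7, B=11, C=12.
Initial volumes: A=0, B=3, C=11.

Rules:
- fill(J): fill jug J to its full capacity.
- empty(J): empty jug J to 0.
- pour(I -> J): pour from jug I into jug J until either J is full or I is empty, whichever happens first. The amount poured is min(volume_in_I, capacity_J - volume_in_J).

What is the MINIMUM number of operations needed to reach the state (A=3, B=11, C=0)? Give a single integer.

BFS from (A=0, B=3, C=11). One shortest path:
  1. pour(B -> A) -> (A=3 B=0 C=11)
  2. pour(C -> B) -> (A=3 B=11 C=0)
Reached target in 2 moves.

Answer: 2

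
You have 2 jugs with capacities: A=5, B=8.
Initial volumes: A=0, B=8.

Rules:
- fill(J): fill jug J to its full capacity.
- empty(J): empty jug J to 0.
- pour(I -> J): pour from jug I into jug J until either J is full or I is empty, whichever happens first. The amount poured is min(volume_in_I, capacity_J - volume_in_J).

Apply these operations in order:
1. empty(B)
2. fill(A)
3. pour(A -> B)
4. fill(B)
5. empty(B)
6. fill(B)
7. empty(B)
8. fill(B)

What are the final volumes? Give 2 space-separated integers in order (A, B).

Answer: 0 8

Derivation:
Step 1: empty(B) -> (A=0 B=0)
Step 2: fill(A) -> (A=5 B=0)
Step 3: pour(A -> B) -> (A=0 B=5)
Step 4: fill(B) -> (A=0 B=8)
Step 5: empty(B) -> (A=0 B=0)
Step 6: fill(B) -> (A=0 B=8)
Step 7: empty(B) -> (A=0 B=0)
Step 8: fill(B) -> (A=0 B=8)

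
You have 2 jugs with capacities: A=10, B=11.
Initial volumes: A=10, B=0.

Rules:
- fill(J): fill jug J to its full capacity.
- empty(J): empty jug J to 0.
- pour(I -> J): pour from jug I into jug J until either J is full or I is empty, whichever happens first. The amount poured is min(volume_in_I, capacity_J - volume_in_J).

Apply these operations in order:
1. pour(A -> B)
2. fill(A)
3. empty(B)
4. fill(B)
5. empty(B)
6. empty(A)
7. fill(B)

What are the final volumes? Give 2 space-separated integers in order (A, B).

Step 1: pour(A -> B) -> (A=0 B=10)
Step 2: fill(A) -> (A=10 B=10)
Step 3: empty(B) -> (A=10 B=0)
Step 4: fill(B) -> (A=10 B=11)
Step 5: empty(B) -> (A=10 B=0)
Step 6: empty(A) -> (A=0 B=0)
Step 7: fill(B) -> (A=0 B=11)

Answer: 0 11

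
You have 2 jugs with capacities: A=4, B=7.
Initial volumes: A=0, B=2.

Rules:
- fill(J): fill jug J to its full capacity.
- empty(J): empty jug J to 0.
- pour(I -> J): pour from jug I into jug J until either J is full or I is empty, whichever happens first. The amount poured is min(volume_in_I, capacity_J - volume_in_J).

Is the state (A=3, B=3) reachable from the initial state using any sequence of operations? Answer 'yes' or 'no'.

BFS explored all 22 reachable states.
Reachable set includes: (0,0), (0,1), (0,2), (0,3), (0,4), (0,5), (0,6), (0,7), (1,0), (1,7), (2,0), (2,7) ...
Target (A=3, B=3) not in reachable set → no.

Answer: no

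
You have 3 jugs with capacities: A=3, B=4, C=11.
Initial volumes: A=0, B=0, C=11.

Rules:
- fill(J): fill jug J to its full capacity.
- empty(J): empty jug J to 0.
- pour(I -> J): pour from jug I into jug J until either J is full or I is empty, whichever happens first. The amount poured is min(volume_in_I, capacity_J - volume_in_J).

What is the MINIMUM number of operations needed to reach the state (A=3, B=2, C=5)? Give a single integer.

BFS from (A=0, B=0, C=11). One shortest path:
  1. fill(A) -> (A=3 B=0 C=11)
  2. pour(A -> B) -> (A=0 B=3 C=11)
  3. pour(C -> A) -> (A=3 B=3 C=8)
  4. pour(A -> B) -> (A=2 B=4 C=8)
  5. empty(B) -> (A=2 B=0 C=8)
  6. pour(A -> B) -> (A=0 B=2 C=8)
  7. pour(C -> A) -> (A=3 B=2 C=5)
Reached target in 7 moves.

Answer: 7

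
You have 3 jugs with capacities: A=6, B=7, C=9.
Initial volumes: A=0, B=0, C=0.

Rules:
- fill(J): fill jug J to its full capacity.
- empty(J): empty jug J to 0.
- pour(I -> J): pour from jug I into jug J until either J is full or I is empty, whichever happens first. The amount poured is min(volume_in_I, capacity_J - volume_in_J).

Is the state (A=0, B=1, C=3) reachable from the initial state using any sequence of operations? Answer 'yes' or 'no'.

Answer: yes

Derivation:
BFS from (A=0, B=0, C=0):
  1. fill(B) -> (A=0 B=7 C=0)
  2. fill(C) -> (A=0 B=7 C=9)
  3. pour(B -> A) -> (A=6 B=1 C=9)
  4. empty(A) -> (A=0 B=1 C=9)
  5. pour(C -> A) -> (A=6 B=1 C=3)
  6. empty(A) -> (A=0 B=1 C=3)
Target reached → yes.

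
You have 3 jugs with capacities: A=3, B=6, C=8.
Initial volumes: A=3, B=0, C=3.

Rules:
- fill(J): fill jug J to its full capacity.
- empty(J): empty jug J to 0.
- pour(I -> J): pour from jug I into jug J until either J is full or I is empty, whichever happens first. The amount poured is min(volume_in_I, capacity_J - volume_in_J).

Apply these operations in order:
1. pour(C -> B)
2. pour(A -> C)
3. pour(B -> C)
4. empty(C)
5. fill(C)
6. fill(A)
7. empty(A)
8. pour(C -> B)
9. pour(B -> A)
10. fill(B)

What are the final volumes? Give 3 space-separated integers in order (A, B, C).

Answer: 3 6 2

Derivation:
Step 1: pour(C -> B) -> (A=3 B=3 C=0)
Step 2: pour(A -> C) -> (A=0 B=3 C=3)
Step 3: pour(B -> C) -> (A=0 B=0 C=6)
Step 4: empty(C) -> (A=0 B=0 C=0)
Step 5: fill(C) -> (A=0 B=0 C=8)
Step 6: fill(A) -> (A=3 B=0 C=8)
Step 7: empty(A) -> (A=0 B=0 C=8)
Step 8: pour(C -> B) -> (A=0 B=6 C=2)
Step 9: pour(B -> A) -> (A=3 B=3 C=2)
Step 10: fill(B) -> (A=3 B=6 C=2)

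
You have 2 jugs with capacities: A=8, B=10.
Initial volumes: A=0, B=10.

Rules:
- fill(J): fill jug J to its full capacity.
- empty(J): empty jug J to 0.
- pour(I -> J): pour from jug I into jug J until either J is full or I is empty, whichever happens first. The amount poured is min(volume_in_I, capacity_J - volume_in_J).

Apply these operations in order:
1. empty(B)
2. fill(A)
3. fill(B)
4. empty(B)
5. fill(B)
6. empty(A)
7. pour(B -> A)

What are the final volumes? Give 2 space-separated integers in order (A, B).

Step 1: empty(B) -> (A=0 B=0)
Step 2: fill(A) -> (A=8 B=0)
Step 3: fill(B) -> (A=8 B=10)
Step 4: empty(B) -> (A=8 B=0)
Step 5: fill(B) -> (A=8 B=10)
Step 6: empty(A) -> (A=0 B=10)
Step 7: pour(B -> A) -> (A=8 B=2)

Answer: 8 2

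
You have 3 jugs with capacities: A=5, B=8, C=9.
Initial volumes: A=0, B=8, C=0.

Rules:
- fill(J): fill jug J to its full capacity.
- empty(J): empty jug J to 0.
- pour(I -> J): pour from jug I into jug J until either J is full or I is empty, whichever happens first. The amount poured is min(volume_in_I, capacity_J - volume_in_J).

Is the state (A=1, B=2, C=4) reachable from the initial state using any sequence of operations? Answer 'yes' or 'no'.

Answer: no

Derivation:
BFS explored all 316 reachable states.
Reachable set includes: (0,0,0), (0,0,1), (0,0,2), (0,0,3), (0,0,4), (0,0,5), (0,0,6), (0,0,7), (0,0,8), (0,0,9), (0,1,0), (0,1,1) ...
Target (A=1, B=2, C=4) not in reachable set → no.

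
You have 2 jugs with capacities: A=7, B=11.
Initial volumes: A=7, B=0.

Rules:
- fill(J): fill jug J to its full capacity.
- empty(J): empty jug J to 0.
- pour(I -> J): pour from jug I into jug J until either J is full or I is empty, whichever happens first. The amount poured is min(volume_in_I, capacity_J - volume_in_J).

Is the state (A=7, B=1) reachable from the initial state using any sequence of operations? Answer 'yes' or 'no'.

Answer: yes

Derivation:
BFS from (A=7, B=0):
  1. empty(A) -> (A=0 B=0)
  2. fill(B) -> (A=0 B=11)
  3. pour(B -> A) -> (A=7 B=4)
  4. empty(A) -> (A=0 B=4)
  5. pour(B -> A) -> (A=4 B=0)
  6. fill(B) -> (A=4 B=11)
  7. pour(B -> A) -> (A=7 B=8)
  8. empty(A) -> (A=0 B=8)
  9. pour(B -> A) -> (A=7 B=1)
Target reached → yes.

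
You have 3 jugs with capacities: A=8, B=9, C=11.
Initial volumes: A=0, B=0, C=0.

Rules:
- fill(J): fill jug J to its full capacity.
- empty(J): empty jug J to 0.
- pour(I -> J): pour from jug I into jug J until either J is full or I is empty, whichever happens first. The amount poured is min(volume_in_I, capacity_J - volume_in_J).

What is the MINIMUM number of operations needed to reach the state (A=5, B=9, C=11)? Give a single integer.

BFS from (A=0, B=0, C=0). One shortest path:
  1. fill(A) -> (A=8 B=0 C=0)
  2. fill(B) -> (A=8 B=9 C=0)
  3. pour(A -> C) -> (A=0 B=9 C=8)
  4. fill(A) -> (A=8 B=9 C=8)
  5. pour(A -> C) -> (A=5 B=9 C=11)
Reached target in 5 moves.

Answer: 5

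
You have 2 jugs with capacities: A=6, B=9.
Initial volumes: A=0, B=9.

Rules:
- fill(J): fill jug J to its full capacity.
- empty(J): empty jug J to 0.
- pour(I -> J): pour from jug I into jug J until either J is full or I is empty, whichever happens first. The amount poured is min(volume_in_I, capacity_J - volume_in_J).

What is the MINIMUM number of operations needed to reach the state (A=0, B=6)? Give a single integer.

Answer: 3

Derivation:
BFS from (A=0, B=9). One shortest path:
  1. fill(A) -> (A=6 B=9)
  2. empty(B) -> (A=6 B=0)
  3. pour(A -> B) -> (A=0 B=6)
Reached target in 3 moves.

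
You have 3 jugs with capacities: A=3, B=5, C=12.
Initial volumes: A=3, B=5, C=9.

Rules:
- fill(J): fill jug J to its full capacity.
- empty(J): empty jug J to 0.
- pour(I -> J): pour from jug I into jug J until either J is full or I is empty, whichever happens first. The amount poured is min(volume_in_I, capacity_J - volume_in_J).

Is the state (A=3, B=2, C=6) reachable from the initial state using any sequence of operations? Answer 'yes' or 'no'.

Answer: yes

Derivation:
BFS from (A=3, B=5, C=9):
  1. empty(A) -> (A=0 B=5 C=9)
  2. pour(B -> A) -> (A=3 B=2 C=9)
  3. empty(A) -> (A=0 B=2 C=9)
  4. pour(C -> A) -> (A=3 B=2 C=6)
Target reached → yes.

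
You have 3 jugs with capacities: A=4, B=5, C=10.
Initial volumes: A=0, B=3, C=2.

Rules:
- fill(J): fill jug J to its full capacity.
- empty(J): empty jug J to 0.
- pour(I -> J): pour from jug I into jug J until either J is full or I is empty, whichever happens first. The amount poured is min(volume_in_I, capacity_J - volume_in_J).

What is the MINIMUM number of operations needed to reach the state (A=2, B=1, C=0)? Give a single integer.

BFS from (A=0, B=3, C=2). One shortest path:
  1. fill(B) -> (A=0 B=5 C=2)
  2. pour(B -> A) -> (A=4 B=1 C=2)
  3. empty(A) -> (A=0 B=1 C=2)
  4. pour(C -> A) -> (A=2 B=1 C=0)
Reached target in 4 moves.

Answer: 4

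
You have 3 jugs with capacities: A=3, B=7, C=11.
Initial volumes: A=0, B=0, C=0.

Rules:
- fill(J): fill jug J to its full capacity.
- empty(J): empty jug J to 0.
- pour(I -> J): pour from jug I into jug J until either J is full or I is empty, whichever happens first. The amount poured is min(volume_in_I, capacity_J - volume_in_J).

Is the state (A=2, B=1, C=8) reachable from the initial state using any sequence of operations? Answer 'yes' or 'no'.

Answer: no

Derivation:
BFS explored all 264 reachable states.
Reachable set includes: (0,0,0), (0,0,1), (0,0,2), (0,0,3), (0,0,4), (0,0,5), (0,0,6), (0,0,7), (0,0,8), (0,0,9), (0,0,10), (0,0,11) ...
Target (A=2, B=1, C=8) not in reachable set → no.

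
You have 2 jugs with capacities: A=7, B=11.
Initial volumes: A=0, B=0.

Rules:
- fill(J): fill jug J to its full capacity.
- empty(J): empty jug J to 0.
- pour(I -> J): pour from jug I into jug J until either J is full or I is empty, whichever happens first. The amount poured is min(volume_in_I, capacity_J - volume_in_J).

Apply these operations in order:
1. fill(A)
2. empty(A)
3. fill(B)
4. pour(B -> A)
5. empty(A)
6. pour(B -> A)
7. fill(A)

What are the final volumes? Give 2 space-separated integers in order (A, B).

Step 1: fill(A) -> (A=7 B=0)
Step 2: empty(A) -> (A=0 B=0)
Step 3: fill(B) -> (A=0 B=11)
Step 4: pour(B -> A) -> (A=7 B=4)
Step 5: empty(A) -> (A=0 B=4)
Step 6: pour(B -> A) -> (A=4 B=0)
Step 7: fill(A) -> (A=7 B=0)

Answer: 7 0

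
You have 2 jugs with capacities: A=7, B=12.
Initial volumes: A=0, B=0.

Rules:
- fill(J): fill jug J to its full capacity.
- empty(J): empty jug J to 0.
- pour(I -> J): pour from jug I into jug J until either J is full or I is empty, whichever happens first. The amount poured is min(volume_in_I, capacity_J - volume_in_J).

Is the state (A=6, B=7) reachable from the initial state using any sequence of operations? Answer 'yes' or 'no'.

BFS explored all 38 reachable states.
Reachable set includes: (0,0), (0,1), (0,2), (0,3), (0,4), (0,5), (0,6), (0,7), (0,8), (0,9), (0,10), (0,11) ...
Target (A=6, B=7) not in reachable set → no.

Answer: no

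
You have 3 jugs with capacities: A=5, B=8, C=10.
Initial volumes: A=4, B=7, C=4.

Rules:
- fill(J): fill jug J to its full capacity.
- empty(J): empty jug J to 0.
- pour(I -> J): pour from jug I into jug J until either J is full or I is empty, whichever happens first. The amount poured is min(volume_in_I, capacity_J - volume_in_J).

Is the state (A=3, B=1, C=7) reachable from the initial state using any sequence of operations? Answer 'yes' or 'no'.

BFS explored all 343 reachable states.
Reachable set includes: (0,0,0), (0,0,1), (0,0,2), (0,0,3), (0,0,4), (0,0,5), (0,0,6), (0,0,7), (0,0,8), (0,0,9), (0,0,10), (0,1,0) ...
Target (A=3, B=1, C=7) not in reachable set → no.

Answer: no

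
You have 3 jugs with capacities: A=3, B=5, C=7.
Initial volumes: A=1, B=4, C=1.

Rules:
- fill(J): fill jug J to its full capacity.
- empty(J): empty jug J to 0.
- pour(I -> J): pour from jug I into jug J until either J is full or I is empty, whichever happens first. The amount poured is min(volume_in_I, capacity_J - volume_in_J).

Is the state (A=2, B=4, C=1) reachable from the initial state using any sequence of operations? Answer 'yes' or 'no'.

Answer: no

Derivation:
BFS explored all 145 reachable states.
Reachable set includes: (0,0,0), (0,0,1), (0,0,2), (0,0,3), (0,0,4), (0,0,5), (0,0,6), (0,0,7), (0,1,0), (0,1,1), (0,1,2), (0,1,3) ...
Target (A=2, B=4, C=1) not in reachable set → no.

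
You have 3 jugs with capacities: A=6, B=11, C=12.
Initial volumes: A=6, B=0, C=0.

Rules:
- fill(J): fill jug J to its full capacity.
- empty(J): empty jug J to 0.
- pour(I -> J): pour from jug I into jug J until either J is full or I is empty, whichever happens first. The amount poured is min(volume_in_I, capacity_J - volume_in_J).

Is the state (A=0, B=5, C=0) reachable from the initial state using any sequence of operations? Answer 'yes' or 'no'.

BFS from (A=6, B=0, C=0):
  1. empty(A) -> (A=0 B=0 C=0)
  2. fill(B) -> (A=0 B=11 C=0)
  3. pour(B -> A) -> (A=6 B=5 C=0)
  4. empty(A) -> (A=0 B=5 C=0)
Target reached → yes.

Answer: yes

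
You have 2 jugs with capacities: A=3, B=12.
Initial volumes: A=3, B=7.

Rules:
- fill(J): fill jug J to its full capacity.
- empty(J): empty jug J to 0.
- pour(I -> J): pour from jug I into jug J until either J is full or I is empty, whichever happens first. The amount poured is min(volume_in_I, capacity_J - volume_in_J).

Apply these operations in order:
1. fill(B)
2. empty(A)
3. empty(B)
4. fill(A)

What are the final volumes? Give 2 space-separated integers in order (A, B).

Answer: 3 0

Derivation:
Step 1: fill(B) -> (A=3 B=12)
Step 2: empty(A) -> (A=0 B=12)
Step 3: empty(B) -> (A=0 B=0)
Step 4: fill(A) -> (A=3 B=0)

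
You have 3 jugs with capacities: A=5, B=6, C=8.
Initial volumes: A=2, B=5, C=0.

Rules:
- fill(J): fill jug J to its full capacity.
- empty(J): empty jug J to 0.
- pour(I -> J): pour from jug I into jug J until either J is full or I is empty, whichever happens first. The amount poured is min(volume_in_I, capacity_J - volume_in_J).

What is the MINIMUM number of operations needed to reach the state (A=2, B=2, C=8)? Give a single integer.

Answer: 4

Derivation:
BFS from (A=2, B=5, C=0). One shortest path:
  1. pour(B -> A) -> (A=5 B=2 C=0)
  2. pour(A -> C) -> (A=0 B=2 C=5)
  3. fill(A) -> (A=5 B=2 C=5)
  4. pour(A -> C) -> (A=2 B=2 C=8)
Reached target in 4 moves.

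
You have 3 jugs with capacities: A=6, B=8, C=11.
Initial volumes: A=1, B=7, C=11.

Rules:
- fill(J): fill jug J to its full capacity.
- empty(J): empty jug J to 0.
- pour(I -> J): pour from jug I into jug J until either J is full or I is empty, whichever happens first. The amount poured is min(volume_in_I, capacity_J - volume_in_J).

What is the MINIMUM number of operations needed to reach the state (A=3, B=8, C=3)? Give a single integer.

BFS from (A=1, B=7, C=11). One shortest path:
  1. fill(B) -> (A=1 B=8 C=11)
  2. pour(B -> A) -> (A=6 B=3 C=11)
  3. empty(A) -> (A=0 B=3 C=11)
  4. pour(B -> A) -> (A=3 B=0 C=11)
  5. pour(C -> B) -> (A=3 B=8 C=3)
Reached target in 5 moves.

Answer: 5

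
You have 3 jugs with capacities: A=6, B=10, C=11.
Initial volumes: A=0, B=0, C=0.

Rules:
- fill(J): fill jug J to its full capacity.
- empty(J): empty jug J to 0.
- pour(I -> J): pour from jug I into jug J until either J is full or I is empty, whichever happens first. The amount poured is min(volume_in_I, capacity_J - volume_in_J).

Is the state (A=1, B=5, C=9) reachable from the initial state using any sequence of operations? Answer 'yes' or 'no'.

Answer: no

Derivation:
BFS explored all 474 reachable states.
Reachable set includes: (0,0,0), (0,0,1), (0,0,2), (0,0,3), (0,0,4), (0,0,5), (0,0,6), (0,0,7), (0,0,8), (0,0,9), (0,0,10), (0,0,11) ...
Target (A=1, B=5, C=9) not in reachable set → no.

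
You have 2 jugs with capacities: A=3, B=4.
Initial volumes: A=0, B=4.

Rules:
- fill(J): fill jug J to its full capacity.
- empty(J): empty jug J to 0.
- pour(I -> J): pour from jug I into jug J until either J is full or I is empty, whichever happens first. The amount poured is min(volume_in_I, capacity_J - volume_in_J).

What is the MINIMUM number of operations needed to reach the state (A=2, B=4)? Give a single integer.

BFS from (A=0, B=4). One shortest path:
  1. fill(A) -> (A=3 B=4)
  2. empty(B) -> (A=3 B=0)
  3. pour(A -> B) -> (A=0 B=3)
  4. fill(A) -> (A=3 B=3)
  5. pour(A -> B) -> (A=2 B=4)
Reached target in 5 moves.

Answer: 5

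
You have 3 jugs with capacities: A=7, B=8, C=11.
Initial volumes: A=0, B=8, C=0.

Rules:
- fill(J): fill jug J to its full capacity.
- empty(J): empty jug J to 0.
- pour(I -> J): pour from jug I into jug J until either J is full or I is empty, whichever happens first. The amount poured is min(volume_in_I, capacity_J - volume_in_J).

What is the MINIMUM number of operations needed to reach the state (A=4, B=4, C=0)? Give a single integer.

BFS from (A=0, B=8, C=0). One shortest path:
  1. fill(A) -> (A=7 B=8 C=0)
  2. pour(A -> C) -> (A=0 B=8 C=7)
  3. pour(B -> C) -> (A=0 B=4 C=11)
  4. pour(C -> A) -> (A=7 B=4 C=4)
  5. empty(A) -> (A=0 B=4 C=4)
  6. pour(C -> A) -> (A=4 B=4 C=0)
Reached target in 6 moves.

Answer: 6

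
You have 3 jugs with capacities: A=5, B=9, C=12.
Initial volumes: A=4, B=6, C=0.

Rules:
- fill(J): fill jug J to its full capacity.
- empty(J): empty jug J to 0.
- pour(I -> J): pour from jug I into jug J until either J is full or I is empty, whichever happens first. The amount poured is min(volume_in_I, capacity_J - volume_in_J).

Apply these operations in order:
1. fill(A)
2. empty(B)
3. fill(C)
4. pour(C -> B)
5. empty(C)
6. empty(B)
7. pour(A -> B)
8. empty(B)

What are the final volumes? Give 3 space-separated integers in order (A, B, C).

Step 1: fill(A) -> (A=5 B=6 C=0)
Step 2: empty(B) -> (A=5 B=0 C=0)
Step 3: fill(C) -> (A=5 B=0 C=12)
Step 4: pour(C -> B) -> (A=5 B=9 C=3)
Step 5: empty(C) -> (A=5 B=9 C=0)
Step 6: empty(B) -> (A=5 B=0 C=0)
Step 7: pour(A -> B) -> (A=0 B=5 C=0)
Step 8: empty(B) -> (A=0 B=0 C=0)

Answer: 0 0 0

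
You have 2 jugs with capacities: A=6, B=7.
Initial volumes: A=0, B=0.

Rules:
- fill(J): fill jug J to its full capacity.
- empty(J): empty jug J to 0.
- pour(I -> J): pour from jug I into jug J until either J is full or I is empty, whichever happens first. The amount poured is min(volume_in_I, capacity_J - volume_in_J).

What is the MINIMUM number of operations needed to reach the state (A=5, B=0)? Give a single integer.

BFS from (A=0, B=0). One shortest path:
  1. fill(A) -> (A=6 B=0)
  2. pour(A -> B) -> (A=0 B=6)
  3. fill(A) -> (A=6 B=6)
  4. pour(A -> B) -> (A=5 B=7)
  5. empty(B) -> (A=5 B=0)
Reached target in 5 moves.

Answer: 5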